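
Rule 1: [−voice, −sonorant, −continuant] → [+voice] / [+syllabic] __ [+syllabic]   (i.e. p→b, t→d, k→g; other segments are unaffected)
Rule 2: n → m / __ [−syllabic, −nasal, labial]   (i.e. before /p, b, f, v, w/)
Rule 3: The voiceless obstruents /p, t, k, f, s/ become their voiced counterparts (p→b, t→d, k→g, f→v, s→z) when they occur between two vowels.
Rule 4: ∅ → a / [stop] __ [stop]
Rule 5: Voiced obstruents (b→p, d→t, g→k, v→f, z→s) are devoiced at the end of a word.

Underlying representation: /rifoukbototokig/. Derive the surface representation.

rivoukabododogik

Rule 1 (intervocalic voicing): /t/ is a voiceless stop between vowels /o/ and /o/, so it voices to [d]. /t/ is a voiceless stop between vowels /o/ and /o/, so it voices to [d]. /k/ is a voiceless stop between vowels /o/ and /i/, so it voices to [g]. /rifoukbototokig/ → rifoukbododogig.
Rule 2 (nasal place assimilation): no segment meets the environment; /rifoukbododogig/ is unchanged.
Rule 3 (intervocalic voicing): /f/ is a voiceless obstruent between vowels /i/ and /o/, so it voices to [v]. /rifoukbododogig/ → rivoukbododogig.
Rule 4 (stop-cluster a-epenthesis): /k/ and /b/ form a stop–stop cluster, so [a] is inserted between them. /rivoukbododogig/ → rivoukabododogig.
Rule 5 (final devoicing): /g/ is a voiced obstruent in word-final position, so it devoices to [k]. /rivoukabododogig/ → rivoukabododogik.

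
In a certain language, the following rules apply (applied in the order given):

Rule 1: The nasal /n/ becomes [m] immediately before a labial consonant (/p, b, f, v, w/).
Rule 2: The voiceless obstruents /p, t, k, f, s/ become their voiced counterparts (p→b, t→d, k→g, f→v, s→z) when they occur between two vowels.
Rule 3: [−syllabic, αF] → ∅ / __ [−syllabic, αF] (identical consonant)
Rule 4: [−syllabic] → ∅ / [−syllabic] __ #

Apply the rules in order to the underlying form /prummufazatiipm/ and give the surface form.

prumuvazadiip

Rule 1 (nasal place assimilation): no segment meets the environment; /prummufazatiipm/ is unchanged.
Rule 2 (intervocalic voicing): /f/ is a voiceless obstruent between vowels /u/ and /a/, so it voices to [v]. /t/ is a voiceless obstruent between vowels /a/ and /i/, so it voices to [d]. /prummufazatiipm/ → prummuvazadiipm.
Rule 3 (degemination): /mm/ is a geminate; the first /m/ deletes. /prummuvazadiipm/ → prumuvazadiipm.
Rule 4 (final cluster simplification): /m/ is the second consonant of a word-final cluster /pm/, so it deletes. /prumuvazadiipm/ → prumuvazadiip.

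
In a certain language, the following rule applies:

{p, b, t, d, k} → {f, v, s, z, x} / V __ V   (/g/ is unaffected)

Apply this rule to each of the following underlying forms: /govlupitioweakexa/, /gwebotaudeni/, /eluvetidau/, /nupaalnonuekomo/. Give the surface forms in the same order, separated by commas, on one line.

/govlupitioweakexa/: /p/ is a stop between vowels /u/ and /i/, so it spirantizes to the fricative [f]. /t/ is a stop between vowels /i/ and /i/, so it spirantizes to the fricative [s]. /k/ is a stop between vowels /a/ and /e/, so it spirantizes to the fricative [x]. → [govlufisioweaxexa].
/gwebotaudeni/: /b/ is a stop between vowels /e/ and /o/, so it spirantizes to the fricative [v]. /t/ is a stop between vowels /o/ and /a/, so it spirantizes to the fricative [s]. /d/ is a stop between vowels /u/ and /e/, so it spirantizes to the fricative [z]. → [gwevosauzeni].
/eluvetidau/: /t/ is a stop between vowels /e/ and /i/, so it spirantizes to the fricative [s]. /d/ is a stop between vowels /i/ and /a/, so it spirantizes to the fricative [z]. → [eluvesizau].
/nupaalnonuekomo/: /p/ is a stop between vowels /u/ and /a/, so it spirantizes to the fricative [f]. /k/ is a stop between vowels /e/ and /o/, so it spirantizes to the fricative [x]. → [nufaalnonuexomo].

govlufisioweaxexa, gwevosauzeni, eluvesizau, nufaalnonuexomo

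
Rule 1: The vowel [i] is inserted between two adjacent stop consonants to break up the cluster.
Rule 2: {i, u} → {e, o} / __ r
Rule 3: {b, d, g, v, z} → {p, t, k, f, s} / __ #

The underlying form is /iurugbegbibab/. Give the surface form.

Rule 1 (stop-cluster i-epenthesis): /g/ and /b/ form a stop–stop cluster, so [i] is inserted between them. /g/ and /b/ form a stop–stop cluster, so [i] is inserted between them. /iurugbegbibab/ → iurugibegibibab.
Rule 2 (pre-rhotic lowering): /u/ is a high vowel immediately before /r/, so it lowers to [o]. /iurugibegibibab/ → iorugibegibibab.
Rule 3 (final devoicing): /b/ is a voiced obstruent in word-final position, so it devoices to [p]. /iorugibegibibab/ → iorugibegibibap.

iorugibegibibap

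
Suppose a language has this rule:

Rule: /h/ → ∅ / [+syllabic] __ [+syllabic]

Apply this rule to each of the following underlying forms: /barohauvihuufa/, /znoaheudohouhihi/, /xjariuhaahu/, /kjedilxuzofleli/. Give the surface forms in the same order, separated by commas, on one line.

/barohauvihuufa/: /h/ occurs between vowels /o/ and /a/, so it deletes. /h/ occurs between vowels /i/ and /u/, so it deletes. → [baroauviuufa].
/znoaheudohouhihi/: /h/ occurs between vowels /a/ and /e/, so it deletes. /h/ occurs between vowels /o/ and /o/, so it deletes. /h/ occurs between vowels /u/ and /i/, so it deletes. /h/ occurs between vowels /i/ and /i/, so it deletes. → [znoaeudoouii].
/xjariuhaahu/: /h/ occurs between vowels /u/ and /a/, so it deletes. /h/ occurs between vowels /a/ and /u/, so it deletes. → [xjariuaau].
/kjedilxuzofleli/: the rule's environment is not met; surfaces unchanged as [kjedilxuzofleli].

baroauviuufa, znoaeudoouii, xjariuaau, kjedilxuzofleli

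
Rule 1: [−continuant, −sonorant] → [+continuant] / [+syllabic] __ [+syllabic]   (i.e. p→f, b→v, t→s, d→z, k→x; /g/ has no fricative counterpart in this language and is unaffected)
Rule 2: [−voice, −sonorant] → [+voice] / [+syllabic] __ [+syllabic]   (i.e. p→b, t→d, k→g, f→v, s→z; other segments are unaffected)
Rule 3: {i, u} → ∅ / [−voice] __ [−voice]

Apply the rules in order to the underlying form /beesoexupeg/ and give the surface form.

Rule 1 (intervocalic spirantization): /p/ is a stop between vowels /u/ and /e/, so it spirantizes to the fricative [f]. /beesoexupeg/ → beesoexufeg.
Rule 2 (intervocalic voicing): /s/ is a voiceless obstruent between vowels /e/ and /o/, so it voices to [z]. /f/ is a voiceless obstruent between vowels /u/ and /e/, so it voices to [v]. /beesoexufeg/ → beezoexuveg.
Rule 3 (high vowel syncope): no segment meets the environment; /beezoexuveg/ is unchanged.

beezoexuveg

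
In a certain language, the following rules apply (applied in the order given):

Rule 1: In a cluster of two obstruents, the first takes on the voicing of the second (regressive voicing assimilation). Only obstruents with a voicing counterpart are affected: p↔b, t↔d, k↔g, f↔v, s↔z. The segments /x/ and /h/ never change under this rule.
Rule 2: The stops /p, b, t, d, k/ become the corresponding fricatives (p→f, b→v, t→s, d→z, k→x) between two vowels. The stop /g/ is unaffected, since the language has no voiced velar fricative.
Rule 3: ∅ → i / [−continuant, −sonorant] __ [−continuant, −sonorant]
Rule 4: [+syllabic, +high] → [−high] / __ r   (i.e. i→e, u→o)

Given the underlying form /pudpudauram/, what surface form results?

putipuzaoram

Rule 1 (regressive voicing assimilation): /d/ precedes the voiceless obstruent /p/, so it devoices to [t] by assimilation. /pudpudauram/ → putpudauram.
Rule 2 (intervocalic spirantization): /d/ is a stop between vowels /u/ and /a/, so it spirantizes to the fricative [z]. /putpudauram/ → putpuzauram.
Rule 3 (stop-cluster i-epenthesis): /t/ and /p/ form a stop–stop cluster, so [i] is inserted between them. /putpuzauram/ → putipuzauram.
Rule 4 (pre-rhotic lowering): /u/ is a high vowel immediately before /r/, so it lowers to [o]. /putipuzauram/ → putipuzaoram.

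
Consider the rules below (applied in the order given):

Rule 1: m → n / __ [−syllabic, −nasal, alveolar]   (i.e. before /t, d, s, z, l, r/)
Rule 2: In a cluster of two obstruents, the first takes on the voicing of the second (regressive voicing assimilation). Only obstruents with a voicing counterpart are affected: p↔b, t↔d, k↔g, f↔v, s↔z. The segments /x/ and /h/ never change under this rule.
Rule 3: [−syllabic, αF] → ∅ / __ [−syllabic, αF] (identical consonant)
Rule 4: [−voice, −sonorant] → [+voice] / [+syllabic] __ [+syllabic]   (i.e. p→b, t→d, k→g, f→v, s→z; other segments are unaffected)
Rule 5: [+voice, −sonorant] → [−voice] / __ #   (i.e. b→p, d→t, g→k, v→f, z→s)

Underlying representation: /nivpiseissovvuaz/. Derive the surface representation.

Rule 1 (nasal place assimilation): no segment meets the environment; /nivpiseissovvuaz/ is unchanged.
Rule 2 (regressive voicing assimilation): /v/ precedes the voiceless obstruent /p/, so it devoices to [f] by assimilation. /nivpiseissovvuaz/ → nifpiseissovvuaz.
Rule 3 (degemination): /ss/ is a geminate; the first /s/ deletes. /vv/ is a geminate; the first /v/ deletes. /nifpiseissovvuaz/ → nifpiseisovuaz.
Rule 4 (intervocalic voicing): /s/ is a voiceless obstruent between vowels /i/ and /e/, so it voices to [z]. /s/ is a voiceless obstruent between vowels /i/ and /o/, so it voices to [z]. /nifpiseisovuaz/ → nifpizeizovuaz.
Rule 5 (final devoicing): /z/ is a voiced obstruent in word-final position, so it devoices to [s]. /nifpizeizovuaz/ → nifpizeizovuas.

nifpizeizovuas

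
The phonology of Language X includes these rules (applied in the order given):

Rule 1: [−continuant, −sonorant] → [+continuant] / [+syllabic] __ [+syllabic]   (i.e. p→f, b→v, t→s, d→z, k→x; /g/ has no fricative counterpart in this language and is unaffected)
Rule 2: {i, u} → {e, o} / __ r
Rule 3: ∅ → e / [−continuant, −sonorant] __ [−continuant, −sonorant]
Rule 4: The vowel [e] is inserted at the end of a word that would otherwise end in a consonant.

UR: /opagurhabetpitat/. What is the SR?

ofagorhavetepisate

Rule 1 (intervocalic spirantization): /p/ is a stop between vowels /o/ and /a/, so it spirantizes to the fricative [f]. /b/ is a stop between vowels /a/ and /e/, so it spirantizes to the fricative [v]. /t/ is a stop between vowels /i/ and /a/, so it spirantizes to the fricative [s]. /opagurhabetpitat/ → ofagurhavetpisat.
Rule 2 (pre-rhotic lowering): /u/ is a high vowel immediately before /r/, so it lowers to [o]. /ofagurhavetpisat/ → ofagorhavetpisat.
Rule 3 (stop-cluster e-epenthesis): /t/ and /p/ form a stop–stop cluster, so [e] is inserted between them. /ofagorhavetpisat/ → ofagorhavetepisat.
Rule 4 (final e-epenthesis): the form ends in the consonant /t/, so [e] is inserted word-finally. /ofagorhavetepisat/ → ofagorhavetepisate.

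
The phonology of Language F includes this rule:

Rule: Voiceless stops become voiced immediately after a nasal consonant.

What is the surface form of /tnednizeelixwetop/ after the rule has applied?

No segment of /tnednizeelixwetop/ meets the structural description of the rule, so the form surfaces unchanged.

tnednizeelixwetop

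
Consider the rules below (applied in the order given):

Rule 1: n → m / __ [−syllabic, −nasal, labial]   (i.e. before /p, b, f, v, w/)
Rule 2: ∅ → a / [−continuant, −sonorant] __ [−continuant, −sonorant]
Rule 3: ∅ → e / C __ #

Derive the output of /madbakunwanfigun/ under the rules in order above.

madabakumwamfigune

Rule 1 (nasal place assimilation): /n/ precedes the labial consonant /w/, so it assimilates in place to [m]. /n/ precedes the labial consonant /f/, so it assimilates in place to [m]. /madbakunwanfigun/ → madbakumwamfigun.
Rule 2 (stop-cluster a-epenthesis): /d/ and /b/ form a stop–stop cluster, so [a] is inserted between them. /madbakumwamfigun/ → madabakumwamfigun.
Rule 3 (final e-epenthesis): the form ends in the consonant /n/, so [e] is inserted word-finally. /madabakumwamfigun/ → madabakumwamfigune.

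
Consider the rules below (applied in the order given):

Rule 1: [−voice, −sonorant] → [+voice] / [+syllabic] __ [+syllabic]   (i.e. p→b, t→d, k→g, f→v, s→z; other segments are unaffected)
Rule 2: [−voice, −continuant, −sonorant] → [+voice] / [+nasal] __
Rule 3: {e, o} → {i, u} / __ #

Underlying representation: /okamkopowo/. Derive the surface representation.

ogamgobowu

Rule 1 (intervocalic voicing): /k/ is a voiceless obstruent between vowels /o/ and /a/, so it voices to [g]. /p/ is a voiceless obstruent between vowels /o/ and /o/, so it voices to [b]. /okamkopowo/ → ogamkobowo.
Rule 2 (post-nasal voicing): /k/ is a voiceless stop immediately after the nasal /m/, so it voices to [g]. /ogamkobowo/ → ogamgobowo.
Rule 3 (final vowel raising): /o/ is a mid vowel in word-final position, so it raises to [u]. /ogamgobowo/ → ogamgobowu.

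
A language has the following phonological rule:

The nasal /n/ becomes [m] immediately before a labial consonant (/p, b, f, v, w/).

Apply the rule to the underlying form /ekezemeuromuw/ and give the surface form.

No segment of /ekezemeuromuw/ meets the structural description of the rule, so the form surfaces unchanged.

ekezemeuromuw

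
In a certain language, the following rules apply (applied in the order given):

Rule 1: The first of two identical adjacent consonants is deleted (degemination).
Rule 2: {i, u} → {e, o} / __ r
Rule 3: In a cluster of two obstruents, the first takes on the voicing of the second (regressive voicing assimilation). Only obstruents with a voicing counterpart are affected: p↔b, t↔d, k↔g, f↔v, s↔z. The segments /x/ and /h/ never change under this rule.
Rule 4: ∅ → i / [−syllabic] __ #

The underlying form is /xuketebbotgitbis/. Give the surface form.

Rule 1 (degemination): /bb/ is a geminate; the first /b/ deletes. /xuketebbotgitbis/ → xuketebotgitbis.
Rule 2 (pre-rhotic lowering): no segment meets the environment; /xuketebotgitbis/ is unchanged.
Rule 3 (regressive voicing assimilation): /t/ precedes the voiced obstruent /g/, so it voices to [d] by assimilation. /t/ precedes the voiced obstruent /b/, so it voices to [d] by assimilation. /xuketebotgitbis/ → xuketebodgidbis.
Rule 4 (final i-epenthesis): the form ends in the consonant /s/, so [i] is inserted word-finally. /xuketebodgidbis/ → xuketebodgidbisi.

xuketebodgidbisi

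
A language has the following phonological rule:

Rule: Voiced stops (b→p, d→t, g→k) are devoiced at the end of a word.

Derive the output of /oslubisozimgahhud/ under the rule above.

oslubisozimgahhut

Scanning /oslubisozimgahhud/: /b/ at position 5 is not in the conditioning environment; /g/ at position 12 is not in the conditioning environment; /d/ is a voiced stop in word-final position, so it devoices to [t].
Result: [oslubisozimgahhut].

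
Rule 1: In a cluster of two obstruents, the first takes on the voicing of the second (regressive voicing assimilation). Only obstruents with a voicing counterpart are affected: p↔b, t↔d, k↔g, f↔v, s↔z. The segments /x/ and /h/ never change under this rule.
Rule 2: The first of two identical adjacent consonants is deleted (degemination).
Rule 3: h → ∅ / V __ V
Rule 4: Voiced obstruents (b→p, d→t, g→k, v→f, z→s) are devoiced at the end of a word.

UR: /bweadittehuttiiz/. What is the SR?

bweaditeutiis

Rule 1 (regressive voicing assimilation): no segment meets the environment; /bweadittehuttiiz/ is unchanged.
Rule 2 (degemination): /tt/ is a geminate; the first /t/ deletes. /tt/ is a geminate; the first /t/ deletes. /bweadittehuttiiz/ → bweaditehutiiz.
Rule 3 (intervocalic h-deletion): /h/ occurs between vowels /e/ and /u/, so it deletes. /bweaditehutiiz/ → bweaditeutiiz.
Rule 4 (final devoicing): /z/ is a voiced obstruent in word-final position, so it devoices to [s]. /bweaditeutiiz/ → bweaditeutiis.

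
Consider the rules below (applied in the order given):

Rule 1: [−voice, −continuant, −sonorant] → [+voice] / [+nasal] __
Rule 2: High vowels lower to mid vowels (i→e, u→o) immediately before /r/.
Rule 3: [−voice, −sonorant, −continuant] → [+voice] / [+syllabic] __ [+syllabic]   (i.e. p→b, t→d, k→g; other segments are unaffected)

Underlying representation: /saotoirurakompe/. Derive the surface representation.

saodoeroragombe

Rule 1 (post-nasal voicing): /p/ is a voiceless stop immediately after the nasal /m/, so it voices to [b]. /saotoirurakompe/ → saotoirurakombe.
Rule 2 (pre-rhotic lowering): /i/ is a high vowel immediately before /r/, so it lowers to [e]. /u/ is a high vowel immediately before /r/, so it lowers to [o]. /saotoirurakombe/ → saotoerorakombe.
Rule 3 (intervocalic voicing): /t/ is a voiceless stop between vowels /o/ and /o/, so it voices to [d]. /k/ is a voiceless stop between vowels /a/ and /o/, so it voices to [g]. /saotoerorakombe/ → saodoeroragombe.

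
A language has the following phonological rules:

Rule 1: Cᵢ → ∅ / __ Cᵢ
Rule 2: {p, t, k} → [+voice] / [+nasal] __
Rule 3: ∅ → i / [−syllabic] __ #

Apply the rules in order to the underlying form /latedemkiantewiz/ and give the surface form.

latedemgiandewizi

Rule 1 (degemination): no segment meets the environment; /latedemkiantewiz/ is unchanged.
Rule 2 (post-nasal voicing): /k/ is a voiceless stop immediately after the nasal /m/, so it voices to [g]. /t/ is a voiceless stop immediately after the nasal /n/, so it voices to [d]. /latedemkiantewiz/ → latedemgiandewiz.
Rule 3 (final i-epenthesis): the form ends in the consonant /z/, so [i] is inserted word-finally. /latedemgiandewiz/ → latedemgiandewizi.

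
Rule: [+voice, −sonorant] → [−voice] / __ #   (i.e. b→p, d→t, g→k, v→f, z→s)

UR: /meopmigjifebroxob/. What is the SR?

/b/ is a voiced obstruent in word-final position, so it devoices to [p].
Surface form: [meopmigjifebroxop].

meopmigjifebroxop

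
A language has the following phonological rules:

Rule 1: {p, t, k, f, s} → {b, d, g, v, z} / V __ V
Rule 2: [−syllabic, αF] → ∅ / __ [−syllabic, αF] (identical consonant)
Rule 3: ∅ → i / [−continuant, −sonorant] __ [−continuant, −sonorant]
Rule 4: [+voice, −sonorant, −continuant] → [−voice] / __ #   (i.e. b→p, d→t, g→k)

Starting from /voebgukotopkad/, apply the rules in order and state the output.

voebigugodopikat

Rule 1 (intervocalic voicing): /k/ is a voiceless obstruent between vowels /u/ and /o/, so it voices to [g]. /t/ is a voiceless obstruent between vowels /o/ and /o/, so it voices to [d]. /voebgukotopkad/ → voebgugodopkad.
Rule 2 (degemination): no segment meets the environment; /voebgugodopkad/ is unchanged.
Rule 3 (stop-cluster i-epenthesis): /b/ and /g/ form a stop–stop cluster, so [i] is inserted between them. /p/ and /k/ form a stop–stop cluster, so [i] is inserted between them. /voebgugodopkad/ → voebigugodopikad.
Rule 4 (final devoicing): /d/ is a voiced stop in word-final position, so it devoices to [t]. /voebigugodopikad/ → voebigugodopikat.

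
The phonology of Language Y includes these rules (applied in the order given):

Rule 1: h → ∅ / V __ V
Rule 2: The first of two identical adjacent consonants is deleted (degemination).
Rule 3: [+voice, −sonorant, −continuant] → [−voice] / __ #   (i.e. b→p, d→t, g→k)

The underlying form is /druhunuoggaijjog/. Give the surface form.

Rule 1 (intervocalic h-deletion): /h/ occurs between vowels /u/ and /u/, so it deletes. /druhunuoggaijjog/ → druunuoggaijjog.
Rule 2 (degemination): /gg/ is a geminate; the first /g/ deletes. /jj/ is a geminate; the first /j/ deletes. /druunuoggaijjog/ → druunuogaijog.
Rule 3 (final devoicing): /g/ is a voiced stop in word-final position, so it devoices to [k]. /druunuogaijog/ → druunuogaijok.

druunuogaijok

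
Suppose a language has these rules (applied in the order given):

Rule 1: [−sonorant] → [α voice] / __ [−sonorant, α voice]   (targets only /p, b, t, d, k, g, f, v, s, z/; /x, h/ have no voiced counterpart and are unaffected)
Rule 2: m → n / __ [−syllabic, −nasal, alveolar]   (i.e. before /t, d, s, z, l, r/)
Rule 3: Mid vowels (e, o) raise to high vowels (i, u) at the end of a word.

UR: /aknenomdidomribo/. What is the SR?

Rule 1 (regressive voicing assimilation): no segment meets the environment; /aknenomdidomribo/ is unchanged.
Rule 2 (nasal place assimilation): /m/ precedes the alveolar consonant /d/, so it assimilates in place to [n]. /m/ precedes the alveolar consonant /r/, so it assimilates in place to [n]. /aknenomdidomribo/ → aknenondidonribo.
Rule 3 (final vowel raising): /o/ is a mid vowel in word-final position, so it raises to [u]. /aknenondidonribo/ → aknenondidonribu.

aknenondidonribu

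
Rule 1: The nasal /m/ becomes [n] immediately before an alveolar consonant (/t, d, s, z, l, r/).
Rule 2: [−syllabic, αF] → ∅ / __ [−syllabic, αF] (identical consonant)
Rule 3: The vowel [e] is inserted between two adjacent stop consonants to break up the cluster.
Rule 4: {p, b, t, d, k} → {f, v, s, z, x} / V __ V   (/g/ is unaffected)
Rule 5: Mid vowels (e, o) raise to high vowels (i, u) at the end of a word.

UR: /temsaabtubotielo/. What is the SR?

Rule 1 (nasal place assimilation): /m/ precedes the alveolar consonant /s/, so it assimilates in place to [n]. /temsaabtubotielo/ → tensaabtubotielo.
Rule 2 (degemination): no segment meets the environment; /tensaabtubotielo/ is unchanged.
Rule 3 (stop-cluster e-epenthesis): /b/ and /t/ form a stop–stop cluster, so [e] is inserted between them. /tensaabtubotielo/ → tensaabetubotielo.
Rule 4 (intervocalic spirantization): /b/ is a stop between vowels /a/ and /e/, so it spirantizes to the fricative [v]. /t/ is a stop between vowels /e/ and /u/, so it spirantizes to the fricative [s]. /b/ is a stop between vowels /u/ and /o/, so it spirantizes to the fricative [v]. /t/ is a stop between vowels /o/ and /i/, so it spirantizes to the fricative [s]. /tensaabetubotielo/ → tensaavesuvosielo.
Rule 5 (final vowel raising): /o/ is a mid vowel in word-final position, so it raises to [u]. /tensaavesuvosielo/ → tensaavesuvosielu.

tensaavesuvosielu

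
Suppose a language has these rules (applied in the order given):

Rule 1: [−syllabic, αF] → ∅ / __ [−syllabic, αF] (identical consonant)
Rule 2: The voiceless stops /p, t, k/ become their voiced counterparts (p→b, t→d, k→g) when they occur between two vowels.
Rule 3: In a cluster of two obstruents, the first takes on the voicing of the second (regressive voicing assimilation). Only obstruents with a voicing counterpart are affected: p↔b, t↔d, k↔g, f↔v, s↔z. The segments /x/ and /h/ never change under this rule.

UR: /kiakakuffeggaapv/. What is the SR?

kiagagufegaabv

Rule 1 (degemination): /ff/ is a geminate; the first /f/ deletes. /gg/ is a geminate; the first /g/ deletes. /kiakakuffeggaapv/ → kiakakufegaapv.
Rule 2 (intervocalic voicing): /k/ is a voiceless stop between vowels /a/ and /a/, so it voices to [g]. /k/ is a voiceless stop between vowels /a/ and /u/, so it voices to [g]. /kiakakufegaapv/ → kiagagufegaapv.
Rule 3 (regressive voicing assimilation): /p/ precedes the voiced obstruent /v/, so it voices to [b] by assimilation. /kiagagufegaapv/ → kiagagufegaabv.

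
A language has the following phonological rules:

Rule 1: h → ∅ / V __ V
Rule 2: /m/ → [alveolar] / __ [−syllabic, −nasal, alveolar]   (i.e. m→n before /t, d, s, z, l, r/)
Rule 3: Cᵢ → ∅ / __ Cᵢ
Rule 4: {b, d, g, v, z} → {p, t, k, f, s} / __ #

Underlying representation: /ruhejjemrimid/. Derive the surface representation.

Rule 1 (intervocalic h-deletion): /h/ occurs between vowels /u/ and /e/, so it deletes. /ruhejjemrimid/ → ruejjemrimid.
Rule 2 (nasal place assimilation): /m/ precedes the alveolar consonant /r/, so it assimilates in place to [n]. /ruejjemrimid/ → ruejjenrimid.
Rule 3 (degemination): /jj/ is a geminate; the first /j/ deletes. /ruejjenrimid/ → ruejenrimid.
Rule 4 (final devoicing): /d/ is a voiced obstruent in word-final position, so it devoices to [t]. /ruejenrimid/ → ruejenrimit.

ruejenrimit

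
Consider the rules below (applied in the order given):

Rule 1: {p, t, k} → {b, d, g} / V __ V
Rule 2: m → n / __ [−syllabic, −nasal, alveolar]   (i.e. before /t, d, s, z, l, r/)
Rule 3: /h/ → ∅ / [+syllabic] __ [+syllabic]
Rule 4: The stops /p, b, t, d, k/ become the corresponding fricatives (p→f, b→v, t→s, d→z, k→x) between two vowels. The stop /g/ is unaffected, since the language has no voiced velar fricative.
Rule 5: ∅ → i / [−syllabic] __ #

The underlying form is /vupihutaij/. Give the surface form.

Rule 1 (intervocalic voicing): /p/ is a voiceless stop between vowels /u/ and /i/, so it voices to [b]. /t/ is a voiceless stop between vowels /u/ and /a/, so it voices to [d]. /vupihutaij/ → vubihudaij.
Rule 2 (nasal place assimilation): no segment meets the environment; /vubihudaij/ is unchanged.
Rule 3 (intervocalic h-deletion): /h/ occurs between vowels /i/ and /u/, so it deletes. /vubihudaij/ → vubiudaij.
Rule 4 (intervocalic spirantization): /b/ is a stop between vowels /u/ and /i/, so it spirantizes to the fricative [v]. /d/ is a stop between vowels /u/ and /a/, so it spirantizes to the fricative [z]. /vubiudaij/ → vuviuzaij.
Rule 5 (final i-epenthesis): the form ends in the consonant /j/, so [i] is inserted word-finally. /vuviuzaij/ → vuviuzaiji.

vuviuzaiji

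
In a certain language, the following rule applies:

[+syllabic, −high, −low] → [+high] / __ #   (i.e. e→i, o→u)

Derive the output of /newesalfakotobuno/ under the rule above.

/o/ is a mid vowel in word-final position, so it raises to [u].
The other instances of /e/, /o/ do not occur in the required environment and remain unchanged.
Surface form: [newesalfakotobunu].

newesalfakotobunu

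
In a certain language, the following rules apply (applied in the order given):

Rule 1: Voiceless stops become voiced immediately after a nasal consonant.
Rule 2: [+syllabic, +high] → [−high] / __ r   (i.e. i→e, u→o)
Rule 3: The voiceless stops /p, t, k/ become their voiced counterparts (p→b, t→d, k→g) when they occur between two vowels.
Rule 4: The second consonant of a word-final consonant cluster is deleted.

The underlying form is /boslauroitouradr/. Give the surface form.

boslaoroidoorad

Rule 1 (post-nasal voicing): no segment meets the environment; /boslauroitouradr/ is unchanged.
Rule 2 (pre-rhotic lowering): /u/ is a high vowel immediately before /r/, so it lowers to [o]. /u/ is a high vowel immediately before /r/, so it lowers to [o]. /boslauroitouradr/ → boslaoroitooradr.
Rule 3 (intervocalic voicing): /t/ is a voiceless stop between vowels /i/ and /o/, so it voices to [d]. /boslaoroitooradr/ → boslaoroidooradr.
Rule 4 (final cluster simplification): /r/ is the second consonant of a word-final cluster /dr/, so it deletes. /boslaoroidooradr/ → boslaoroidoorad.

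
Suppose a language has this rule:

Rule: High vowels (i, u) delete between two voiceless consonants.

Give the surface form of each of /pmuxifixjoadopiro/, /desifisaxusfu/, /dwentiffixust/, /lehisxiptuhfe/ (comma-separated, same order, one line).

/pmuxifixjoadopiro/: /i/ is a high vowel flanked by voiceless consonants /x/ and /f/, so it deletes. /i/ is a high vowel flanked by voiceless consonants /f/ and /x/, so it deletes. → [pmuxfxjoadopiro].
/desifisaxusfu/: /i/ is a high vowel flanked by voiceless consonants /s/ and /f/, so it deletes. /i/ is a high vowel flanked by voiceless consonants /f/ and /s/, so it deletes. /u/ is a high vowel flanked by voiceless consonants /x/ and /s/, so it deletes. → [desfsaxsfu].
/dwentiffixust/: /i/ is a high vowel flanked by voiceless consonants /t/ and /f/, so it deletes. /i/ is a high vowel flanked by voiceless consonants /f/ and /x/, so it deletes. /u/ is a high vowel flanked by voiceless consonants /x/ and /s/, so it deletes. → [dwentffxst].
/lehisxiptuhfe/: /i/ is a high vowel flanked by voiceless consonants /h/ and /s/, so it deletes. /i/ is a high vowel flanked by voiceless consonants /x/ and /p/, so it deletes. /u/ is a high vowel flanked by voiceless consonants /t/ and /h/, so it deletes. → [lehsxpthfe].

pmuxfxjoadopiro, desfsaxsfu, dwentffxst, lehsxpthfe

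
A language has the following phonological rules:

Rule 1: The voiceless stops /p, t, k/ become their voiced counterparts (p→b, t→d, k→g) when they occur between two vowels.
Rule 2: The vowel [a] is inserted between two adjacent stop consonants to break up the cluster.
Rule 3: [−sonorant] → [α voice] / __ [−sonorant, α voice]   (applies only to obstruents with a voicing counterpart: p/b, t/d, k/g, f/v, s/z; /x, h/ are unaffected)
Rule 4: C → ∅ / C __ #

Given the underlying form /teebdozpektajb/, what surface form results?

teebadospekataj

Rule 1 (intervocalic voicing): no segment meets the environment; /teebdozpektajb/ is unchanged.
Rule 2 (stop-cluster a-epenthesis): /b/ and /d/ form a stop–stop cluster, so [a] is inserted between them. /k/ and /t/ form a stop–stop cluster, so [a] is inserted between them. /teebdozpektajb/ → teebadozpekatajb.
Rule 3 (regressive voicing assimilation): /z/ precedes the voiceless obstruent /p/, so it devoices to [s] by assimilation. /teebadozpekatajb/ → teebadospekatajb.
Rule 4 (final cluster simplification): /b/ is the second consonant of a word-final cluster /jb/, so it deletes. /teebadospekatajb/ → teebadospekataj.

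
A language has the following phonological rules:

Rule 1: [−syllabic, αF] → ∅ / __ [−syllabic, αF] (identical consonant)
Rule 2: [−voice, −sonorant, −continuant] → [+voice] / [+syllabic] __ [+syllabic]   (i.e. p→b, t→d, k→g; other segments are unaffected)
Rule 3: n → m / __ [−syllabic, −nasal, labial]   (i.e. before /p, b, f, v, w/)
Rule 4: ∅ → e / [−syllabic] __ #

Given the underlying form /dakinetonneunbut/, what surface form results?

daginedoneumbute

Rule 1 (degemination): /nn/ is a geminate; the first /n/ deletes. /dakinetonneunbut/ → dakinetoneunbut.
Rule 2 (intervocalic voicing): /k/ is a voiceless stop between vowels /a/ and /i/, so it voices to [g]. /t/ is a voiceless stop between vowels /e/ and /o/, so it voices to [d]. /dakinetoneunbut/ → daginedoneunbut.
Rule 3 (nasal place assimilation): /n/ precedes the labial consonant /b/, so it assimilates in place to [m]. /daginedoneunbut/ → daginedoneumbut.
Rule 4 (final e-epenthesis): the form ends in the consonant /t/, so [e] is inserted word-finally. /daginedoneumbut/ → daginedoneumbute.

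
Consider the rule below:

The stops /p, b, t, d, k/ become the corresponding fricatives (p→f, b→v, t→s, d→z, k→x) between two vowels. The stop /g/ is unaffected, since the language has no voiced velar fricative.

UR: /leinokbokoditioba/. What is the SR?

leinokboxozisiova

/k/ is a stop between vowels /o/ and /o/, so it spirantizes to the fricative [x].
/d/ is a stop between vowels /o/ and /i/, so it spirantizes to the fricative [z].
/t/ is a stop between vowels /i/ and /i/, so it spirantizes to the fricative [s].
/b/ is a stop between vowels /o/ and /a/, so it spirantizes to the fricative [v].
The other instances of /k/, /b/ do not occur in the required environment and remain unchanged.
Surface form: [leinokboxozisiova].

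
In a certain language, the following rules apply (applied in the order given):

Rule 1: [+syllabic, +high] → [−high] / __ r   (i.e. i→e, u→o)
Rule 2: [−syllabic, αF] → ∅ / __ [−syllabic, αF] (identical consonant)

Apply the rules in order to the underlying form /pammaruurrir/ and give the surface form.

Rule 1 (pre-rhotic lowering): /u/ is a high vowel immediately before /r/, so it lowers to [o]. /i/ is a high vowel immediately before /r/, so it lowers to [e]. /pammaruurrir/ → pammaruorrer.
Rule 2 (degemination): /mm/ is a geminate; the first /m/ deletes. /rr/ is a geminate; the first /r/ deletes. /pammaruorrer/ → pamaruorer.

pamaruorer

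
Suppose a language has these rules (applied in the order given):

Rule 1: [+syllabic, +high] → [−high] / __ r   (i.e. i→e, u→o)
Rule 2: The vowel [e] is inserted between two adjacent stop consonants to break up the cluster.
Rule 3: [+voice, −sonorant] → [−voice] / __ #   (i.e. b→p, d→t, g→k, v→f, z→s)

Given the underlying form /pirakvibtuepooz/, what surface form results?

Rule 1 (pre-rhotic lowering): /i/ is a high vowel immediately before /r/, so it lowers to [e]. /pirakvibtuepooz/ → perakvibtuepooz.
Rule 2 (stop-cluster e-epenthesis): /b/ and /t/ form a stop–stop cluster, so [e] is inserted between them. /perakvibtuepooz/ → perakvibetuepooz.
Rule 3 (final devoicing): /z/ is a voiced obstruent in word-final position, so it devoices to [s]. /perakvibetuepooz/ → perakvibetuepoos.

perakvibetuepoos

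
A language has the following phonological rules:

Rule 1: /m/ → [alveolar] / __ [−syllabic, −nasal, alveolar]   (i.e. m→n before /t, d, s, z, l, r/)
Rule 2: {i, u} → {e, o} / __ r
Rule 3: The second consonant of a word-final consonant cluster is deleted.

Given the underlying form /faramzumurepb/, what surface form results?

Rule 1 (nasal place assimilation): /m/ precedes the alveolar consonant /z/, so it assimilates in place to [n]. /faramzumurepb/ → faranzumurepb.
Rule 2 (pre-rhotic lowering): /u/ is a high vowel immediately before /r/, so it lowers to [o]. /faranzumurepb/ → faranzumorepb.
Rule 3 (final cluster simplification): /b/ is the second consonant of a word-final cluster /pb/, so it deletes. /faranzumorepb/ → faranzumorep.

faranzumorep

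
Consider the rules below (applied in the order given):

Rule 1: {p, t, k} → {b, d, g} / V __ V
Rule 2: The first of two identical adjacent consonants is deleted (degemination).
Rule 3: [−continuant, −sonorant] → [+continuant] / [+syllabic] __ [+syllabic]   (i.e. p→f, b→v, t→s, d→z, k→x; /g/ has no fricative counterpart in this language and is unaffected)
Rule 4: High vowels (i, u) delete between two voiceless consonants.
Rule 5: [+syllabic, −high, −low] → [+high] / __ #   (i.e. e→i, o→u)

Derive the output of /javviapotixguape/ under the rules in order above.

javiavozixguavi

Rule 1 (intervocalic voicing): /p/ is a voiceless stop between vowels /a/ and /o/, so it voices to [b]. /t/ is a voiceless stop between vowels /o/ and /i/, so it voices to [d]. /p/ is a voiceless stop between vowels /a/ and /e/, so it voices to [b]. /javviapotixguape/ → javviabodixguabe.
Rule 2 (degemination): /vv/ is a geminate; the first /v/ deletes. /javviabodixguabe/ → javiabodixguabe.
Rule 3 (intervocalic spirantization): /b/ is a stop between vowels /a/ and /o/, so it spirantizes to the fricative [v]. /d/ is a stop between vowels /o/ and /i/, so it spirantizes to the fricative [z]. /b/ is a stop between vowels /a/ and /e/, so it spirantizes to the fricative [v]. /javiabodixguabe/ → javiavozixguave.
Rule 4 (high vowel syncope): no segment meets the environment; /javiavozixguave/ is unchanged.
Rule 5 (final vowel raising): /e/ is a mid vowel in word-final position, so it raises to [i]. /javiavozixguave/ → javiavozixguavi.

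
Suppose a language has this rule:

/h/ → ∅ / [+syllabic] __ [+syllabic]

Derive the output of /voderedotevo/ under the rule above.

voderedotevo

No segment of /voderedotevo/ meets the structural description of the rule, so the form surfaces unchanged.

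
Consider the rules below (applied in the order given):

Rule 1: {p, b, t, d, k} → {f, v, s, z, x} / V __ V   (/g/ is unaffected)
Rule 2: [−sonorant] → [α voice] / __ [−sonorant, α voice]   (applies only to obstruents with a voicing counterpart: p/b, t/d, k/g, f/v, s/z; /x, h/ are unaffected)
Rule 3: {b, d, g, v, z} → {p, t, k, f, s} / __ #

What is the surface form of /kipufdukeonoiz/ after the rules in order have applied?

kifuvduxeonois

Rule 1 (intervocalic spirantization): /p/ is a stop between vowels /i/ and /u/, so it spirantizes to the fricative [f]. /k/ is a stop between vowels /u/ and /e/, so it spirantizes to the fricative [x]. /kipufdukeonoiz/ → kifufduxeonoiz.
Rule 2 (regressive voicing assimilation): /f/ precedes the voiced obstruent /d/, so it voices to [v] by assimilation. /kifufduxeonoiz/ → kifuvduxeonoiz.
Rule 3 (final devoicing): /z/ is a voiced obstruent in word-final position, so it devoices to [s]. /kifuvduxeonoiz/ → kifuvduxeonois.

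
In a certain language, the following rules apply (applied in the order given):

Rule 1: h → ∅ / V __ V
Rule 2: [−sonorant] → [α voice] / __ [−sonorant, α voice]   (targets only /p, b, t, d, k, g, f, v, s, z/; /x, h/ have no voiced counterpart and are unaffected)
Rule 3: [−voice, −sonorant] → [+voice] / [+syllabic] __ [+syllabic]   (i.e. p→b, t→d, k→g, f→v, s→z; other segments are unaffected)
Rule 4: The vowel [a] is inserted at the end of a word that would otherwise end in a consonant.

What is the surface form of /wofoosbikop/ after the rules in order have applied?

Rule 1 (intervocalic h-deletion): no segment meets the environment; /wofoosbikop/ is unchanged.
Rule 2 (regressive voicing assimilation): /s/ precedes the voiced obstruent /b/, so it voices to [z] by assimilation. /wofoosbikop/ → wofoozbikop.
Rule 3 (intervocalic voicing): /f/ is a voiceless obstruent between vowels /o/ and /o/, so it voices to [v]. /k/ is a voiceless obstruent between vowels /i/ and /o/, so it voices to [g]. /wofoozbikop/ → wovoozbigop.
Rule 4 (final a-epenthesis): the form ends in the consonant /p/, so [a] is inserted word-finally. /wovoozbigop/ → wovoozbigopa.

wovoozbigopa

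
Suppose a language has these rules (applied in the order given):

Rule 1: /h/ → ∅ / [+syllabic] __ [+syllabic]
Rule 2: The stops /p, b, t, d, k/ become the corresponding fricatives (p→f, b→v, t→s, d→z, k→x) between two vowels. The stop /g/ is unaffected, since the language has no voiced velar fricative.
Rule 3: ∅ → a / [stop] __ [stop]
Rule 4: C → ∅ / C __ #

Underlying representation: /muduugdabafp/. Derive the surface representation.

muzuugadavaf

Rule 1 (intervocalic h-deletion): no segment meets the environment; /muduugdabafp/ is unchanged.
Rule 2 (intervocalic spirantization): /d/ is a stop between vowels /u/ and /u/, so it spirantizes to the fricative [z]. /b/ is a stop between vowels /a/ and /a/, so it spirantizes to the fricative [v]. /muduugdabafp/ → muzuugdavafp.
Rule 3 (stop-cluster a-epenthesis): /g/ and /d/ form a stop–stop cluster, so [a] is inserted between them. /muzuugdavafp/ → muzuugadavafp.
Rule 4 (final cluster simplification): /p/ is the second consonant of a word-final cluster /fp/, so it deletes. /muzuugadavafp/ → muzuugadavaf.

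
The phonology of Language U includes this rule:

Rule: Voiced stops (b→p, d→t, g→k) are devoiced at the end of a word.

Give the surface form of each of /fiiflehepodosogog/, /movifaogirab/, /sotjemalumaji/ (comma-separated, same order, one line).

fiiflehepodosogok, movifaogirap, sotjemalumaji

/fiiflehepodosogog/: /g/ is a voiced stop in word-final position, so it devoices to [k]. → [fiiflehepodosogok].
/movifaogirab/: /b/ is a voiced stop in word-final position, so it devoices to [p]. → [movifaogirap].
/sotjemalumaji/: the rule's environment is not met; surfaces unchanged as [sotjemalumaji].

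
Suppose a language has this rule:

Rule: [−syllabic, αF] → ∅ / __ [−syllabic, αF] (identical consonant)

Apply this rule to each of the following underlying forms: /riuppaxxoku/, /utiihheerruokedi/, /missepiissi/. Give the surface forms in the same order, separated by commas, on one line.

/riuppaxxoku/: /pp/ is a geminate; the first /p/ deletes. /xx/ is a geminate; the first /x/ deletes. → [riupaxoku].
/utiihheerruokedi/: /hh/ is a geminate; the first /h/ deletes. /rr/ is a geminate; the first /r/ deletes. → [utiiheeruokedi].
/missepiissi/: /ss/ is a geminate; the first /s/ deletes. /ss/ is a geminate; the first /s/ deletes. → [misepiisi].

riupaxoku, utiiheeruokedi, misepiisi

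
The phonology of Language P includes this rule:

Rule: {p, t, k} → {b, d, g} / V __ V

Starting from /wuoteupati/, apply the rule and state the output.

/t/ is a voiceless stop between vowels /o/ and /e/, so it voices to [d].
/p/ is a voiceless stop between vowels /u/ and /a/, so it voices to [b].
/t/ is a voiceless stop between vowels /a/ and /i/, so it voices to [d].
Surface form: [wuodeubadi].

wuodeubadi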